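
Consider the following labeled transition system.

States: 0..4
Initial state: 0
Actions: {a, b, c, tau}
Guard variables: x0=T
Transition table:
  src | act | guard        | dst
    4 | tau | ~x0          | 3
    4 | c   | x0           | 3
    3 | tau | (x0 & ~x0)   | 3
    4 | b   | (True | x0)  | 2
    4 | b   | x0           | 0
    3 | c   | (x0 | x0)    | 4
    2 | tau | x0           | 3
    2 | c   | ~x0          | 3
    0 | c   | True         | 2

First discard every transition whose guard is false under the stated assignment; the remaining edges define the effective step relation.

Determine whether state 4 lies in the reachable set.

6 transition(s) survive guard evaluation.
depth 0: {0}
depth 1: {2}  cumulative {0,2}
depth 2: {3}  cumulative {0,2,3}
depth 3: {4}  cumulative {0,2,3,4}
R = {0,2,3,4}
trace reaching 4: c·tau·c

Answer: REACHABLE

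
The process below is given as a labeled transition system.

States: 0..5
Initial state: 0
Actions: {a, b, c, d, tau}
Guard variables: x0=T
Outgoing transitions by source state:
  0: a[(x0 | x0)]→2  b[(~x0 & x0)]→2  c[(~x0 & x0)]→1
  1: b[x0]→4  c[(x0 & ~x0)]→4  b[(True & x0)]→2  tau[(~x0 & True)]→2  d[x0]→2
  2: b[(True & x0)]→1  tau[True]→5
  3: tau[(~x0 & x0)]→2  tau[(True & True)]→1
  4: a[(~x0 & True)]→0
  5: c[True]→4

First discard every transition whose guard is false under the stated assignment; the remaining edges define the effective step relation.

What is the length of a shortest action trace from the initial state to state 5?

BFS to 5:
  Layer 0: {0}
  Layer 1: {2}
  Layer 2: {1,5}
depth(5)=2, e.g. a·tau

Answer: 2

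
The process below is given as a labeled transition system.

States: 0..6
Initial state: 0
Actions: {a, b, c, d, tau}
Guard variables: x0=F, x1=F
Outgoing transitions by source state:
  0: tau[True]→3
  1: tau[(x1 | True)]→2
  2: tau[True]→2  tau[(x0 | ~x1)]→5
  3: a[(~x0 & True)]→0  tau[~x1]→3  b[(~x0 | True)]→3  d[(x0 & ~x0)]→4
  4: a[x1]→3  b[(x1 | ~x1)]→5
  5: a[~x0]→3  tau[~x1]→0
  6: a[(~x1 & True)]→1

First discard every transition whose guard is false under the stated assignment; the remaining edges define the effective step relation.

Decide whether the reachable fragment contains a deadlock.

Reach set: {0,3}
  0: tau→3  [1 exit(s)]
  3: a→0  b→3  tau→3  [3 exit(s)]

Answer: DEADLOCK-FREE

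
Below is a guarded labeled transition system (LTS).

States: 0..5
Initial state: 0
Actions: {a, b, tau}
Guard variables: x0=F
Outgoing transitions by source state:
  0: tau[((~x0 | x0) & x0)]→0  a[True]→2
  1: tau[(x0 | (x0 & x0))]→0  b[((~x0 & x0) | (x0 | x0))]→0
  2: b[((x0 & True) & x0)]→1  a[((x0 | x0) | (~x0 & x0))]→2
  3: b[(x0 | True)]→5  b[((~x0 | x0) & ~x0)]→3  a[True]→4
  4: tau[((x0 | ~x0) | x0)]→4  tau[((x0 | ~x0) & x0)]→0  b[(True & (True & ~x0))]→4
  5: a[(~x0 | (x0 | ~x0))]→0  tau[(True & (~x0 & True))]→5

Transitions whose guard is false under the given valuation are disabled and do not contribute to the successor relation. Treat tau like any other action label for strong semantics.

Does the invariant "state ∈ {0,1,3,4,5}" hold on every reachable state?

Safe = {0,1,3,4,5}
Reach set: {0,2}
  0: ✓
  2: VIOLATES
reach 2 via a — violates

Answer: INVARIANT VIOLATED at state 2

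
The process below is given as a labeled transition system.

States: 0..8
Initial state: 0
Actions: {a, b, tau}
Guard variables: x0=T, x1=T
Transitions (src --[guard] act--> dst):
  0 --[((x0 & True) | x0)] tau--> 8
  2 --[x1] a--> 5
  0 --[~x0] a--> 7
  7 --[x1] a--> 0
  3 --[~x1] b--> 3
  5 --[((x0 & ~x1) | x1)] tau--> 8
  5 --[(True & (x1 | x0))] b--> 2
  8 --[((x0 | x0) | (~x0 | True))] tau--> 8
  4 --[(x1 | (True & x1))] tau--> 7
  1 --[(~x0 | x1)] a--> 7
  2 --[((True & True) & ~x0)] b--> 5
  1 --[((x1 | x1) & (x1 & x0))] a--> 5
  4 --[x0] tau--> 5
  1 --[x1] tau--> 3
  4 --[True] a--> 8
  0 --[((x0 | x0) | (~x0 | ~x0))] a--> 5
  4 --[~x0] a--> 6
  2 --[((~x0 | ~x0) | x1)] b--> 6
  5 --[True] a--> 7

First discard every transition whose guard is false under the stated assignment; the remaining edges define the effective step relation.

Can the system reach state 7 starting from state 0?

15 transition(s) survive guard evaluation.
Layer 0: {0}
Layer 1: {5,8}  now seen {0,5,8}
Layer 2: {2,7}  now seen {0,2,5,7,8}
Layer 3: {6}  now seen {0,2,5,6,7,8}
Reachable = {0,2,5,6,7,8}
witness 7: a·a

Answer: REACHABLE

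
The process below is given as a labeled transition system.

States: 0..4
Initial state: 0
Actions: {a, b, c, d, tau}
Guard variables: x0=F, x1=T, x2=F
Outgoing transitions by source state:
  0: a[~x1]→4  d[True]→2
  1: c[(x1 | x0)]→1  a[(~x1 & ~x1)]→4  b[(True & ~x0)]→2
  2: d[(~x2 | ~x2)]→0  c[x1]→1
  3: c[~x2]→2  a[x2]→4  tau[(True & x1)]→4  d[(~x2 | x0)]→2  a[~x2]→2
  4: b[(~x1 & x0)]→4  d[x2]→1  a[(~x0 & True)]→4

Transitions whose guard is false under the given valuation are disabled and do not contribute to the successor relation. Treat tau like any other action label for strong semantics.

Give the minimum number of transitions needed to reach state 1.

BFS to 1:
  Layer 0: {0}
  Layer 1: {2}
  Layer 2: {1}
1 enters at depth 2; path d·c

Answer: 2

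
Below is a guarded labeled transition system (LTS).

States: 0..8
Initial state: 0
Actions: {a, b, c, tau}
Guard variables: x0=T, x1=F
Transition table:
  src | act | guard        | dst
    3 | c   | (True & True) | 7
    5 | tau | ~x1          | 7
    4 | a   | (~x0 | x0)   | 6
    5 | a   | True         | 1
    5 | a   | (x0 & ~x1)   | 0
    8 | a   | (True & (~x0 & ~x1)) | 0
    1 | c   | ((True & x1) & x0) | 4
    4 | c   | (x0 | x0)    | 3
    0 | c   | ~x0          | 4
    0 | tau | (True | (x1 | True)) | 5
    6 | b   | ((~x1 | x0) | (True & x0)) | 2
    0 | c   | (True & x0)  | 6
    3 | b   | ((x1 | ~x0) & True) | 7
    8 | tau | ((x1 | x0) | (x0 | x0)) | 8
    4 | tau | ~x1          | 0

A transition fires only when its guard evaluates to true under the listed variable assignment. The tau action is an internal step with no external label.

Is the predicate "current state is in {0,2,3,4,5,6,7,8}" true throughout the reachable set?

Answer: INVARIANT VIOLATED at state 1

Working:
Safe = {0,2,3,4,5,6,7,8}
R = {0,1,2,5,6,7}
  0: safe
  1: VIOLATES
  2: safe
  5: safe
  6: safe
  7: safe
counterexample path to 1: tau·a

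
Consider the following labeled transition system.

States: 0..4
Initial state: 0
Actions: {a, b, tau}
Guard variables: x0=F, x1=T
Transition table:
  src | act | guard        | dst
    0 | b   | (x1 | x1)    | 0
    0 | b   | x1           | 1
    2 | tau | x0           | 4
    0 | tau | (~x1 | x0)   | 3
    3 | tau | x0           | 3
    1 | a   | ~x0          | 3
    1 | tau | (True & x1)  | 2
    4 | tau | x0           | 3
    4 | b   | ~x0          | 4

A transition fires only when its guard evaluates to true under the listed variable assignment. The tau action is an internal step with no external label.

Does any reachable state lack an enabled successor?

R = {0,1,2,3}
  0: b→0  b→1  [2 out]
  1: a→3  tau→2  [2 out]
  2: ∅  [STUCK]
  3: ∅  [STUCK]
trace reaching 2: b·tau

Answer: DEADLOCK at state 2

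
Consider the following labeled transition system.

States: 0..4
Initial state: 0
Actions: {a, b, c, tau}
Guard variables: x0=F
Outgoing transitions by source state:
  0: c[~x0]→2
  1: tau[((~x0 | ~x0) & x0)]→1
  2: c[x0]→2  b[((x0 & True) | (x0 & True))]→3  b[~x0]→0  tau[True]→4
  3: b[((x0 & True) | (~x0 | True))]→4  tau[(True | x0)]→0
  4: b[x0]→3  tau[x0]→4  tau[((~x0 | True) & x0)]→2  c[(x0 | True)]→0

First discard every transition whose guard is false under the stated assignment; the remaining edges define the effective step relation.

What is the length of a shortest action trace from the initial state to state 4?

Layered search for 4:
  L0 = {0}
  L1 = {2}
  L2 = {4}
4 enters at depth 2; path c·tau

Answer: 2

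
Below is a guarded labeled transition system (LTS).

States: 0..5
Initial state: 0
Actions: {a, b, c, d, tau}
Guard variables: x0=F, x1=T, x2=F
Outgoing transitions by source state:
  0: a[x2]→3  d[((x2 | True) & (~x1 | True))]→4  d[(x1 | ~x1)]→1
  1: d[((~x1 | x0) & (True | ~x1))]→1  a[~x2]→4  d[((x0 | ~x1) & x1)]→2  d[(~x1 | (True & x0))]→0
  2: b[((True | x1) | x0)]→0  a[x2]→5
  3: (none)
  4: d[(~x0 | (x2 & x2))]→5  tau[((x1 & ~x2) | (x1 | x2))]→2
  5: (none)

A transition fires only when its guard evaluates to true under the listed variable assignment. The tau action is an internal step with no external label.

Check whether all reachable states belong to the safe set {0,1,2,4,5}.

Answer: INVARIANT HOLDS

Working:
Inv-set: {0,1,2,4,5}
R = {0,1,2,4,5}
  0: ✓
  1: ✓
  2: ✓
  4: ✓
  5: ✓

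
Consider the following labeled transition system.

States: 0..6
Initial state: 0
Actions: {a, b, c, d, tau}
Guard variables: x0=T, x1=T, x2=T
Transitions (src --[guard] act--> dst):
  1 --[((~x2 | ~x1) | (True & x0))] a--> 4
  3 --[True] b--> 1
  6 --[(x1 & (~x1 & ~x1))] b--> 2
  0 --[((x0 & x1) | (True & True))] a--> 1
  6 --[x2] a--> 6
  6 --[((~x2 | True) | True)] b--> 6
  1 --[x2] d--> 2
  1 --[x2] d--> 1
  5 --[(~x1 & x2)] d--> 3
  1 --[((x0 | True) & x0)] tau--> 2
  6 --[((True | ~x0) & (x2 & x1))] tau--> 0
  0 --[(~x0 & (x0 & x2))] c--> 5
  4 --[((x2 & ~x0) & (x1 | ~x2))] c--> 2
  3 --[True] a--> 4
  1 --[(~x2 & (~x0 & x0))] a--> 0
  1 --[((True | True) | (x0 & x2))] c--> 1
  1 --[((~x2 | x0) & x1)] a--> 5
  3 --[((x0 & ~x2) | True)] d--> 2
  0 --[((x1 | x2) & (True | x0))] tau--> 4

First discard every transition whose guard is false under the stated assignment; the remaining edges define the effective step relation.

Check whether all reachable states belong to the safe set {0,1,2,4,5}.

Answer: INVARIANT HOLDS

Trace:
Safe = {0,1,2,4,5}
Reach set: {0,1,2,4,5}
  0: safe
  1: safe
  2: safe
  4: safe
  5: safe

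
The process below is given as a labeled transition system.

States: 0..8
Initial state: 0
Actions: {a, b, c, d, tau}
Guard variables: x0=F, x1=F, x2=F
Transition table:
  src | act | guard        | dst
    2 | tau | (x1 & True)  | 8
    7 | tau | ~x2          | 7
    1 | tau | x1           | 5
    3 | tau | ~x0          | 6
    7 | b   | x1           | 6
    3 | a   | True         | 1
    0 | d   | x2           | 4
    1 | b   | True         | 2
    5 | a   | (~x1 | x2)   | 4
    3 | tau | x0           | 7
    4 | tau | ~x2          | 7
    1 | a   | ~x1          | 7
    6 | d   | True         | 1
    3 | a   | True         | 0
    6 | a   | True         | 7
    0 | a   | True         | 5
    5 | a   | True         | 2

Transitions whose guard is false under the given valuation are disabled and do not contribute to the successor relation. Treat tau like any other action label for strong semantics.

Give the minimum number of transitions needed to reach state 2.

Answer: 2

Trace:
Layered search for 2:
  depth 0: {0}
  depth 1: {5}
  depth 2: {2,4}
depth(2)=2, e.g. a·a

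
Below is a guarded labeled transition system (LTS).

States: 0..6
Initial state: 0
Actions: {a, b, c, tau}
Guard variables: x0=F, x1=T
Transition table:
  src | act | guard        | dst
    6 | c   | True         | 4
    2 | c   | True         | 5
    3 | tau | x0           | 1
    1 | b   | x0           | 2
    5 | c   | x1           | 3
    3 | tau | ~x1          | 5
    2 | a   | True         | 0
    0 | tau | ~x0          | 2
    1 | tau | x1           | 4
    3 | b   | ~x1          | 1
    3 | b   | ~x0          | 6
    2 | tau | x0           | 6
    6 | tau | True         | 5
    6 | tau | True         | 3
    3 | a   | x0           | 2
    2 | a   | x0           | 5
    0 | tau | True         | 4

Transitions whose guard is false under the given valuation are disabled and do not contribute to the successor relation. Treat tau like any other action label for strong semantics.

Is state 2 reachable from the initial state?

Guard filter leaves 10 enabled edge(s).
Layer 0: {0}
Layer 1: {2,4}  total {0,2,4}
Layer 2: {5}  total {0,2,4,5}
Layer 3: {3}  total {0,2,3,4,5}
Layer 4: {6}  total {0,2,3,4,5,6}
Reachable = {0,2,3,4,5,6}
trace reaching 2: tau

Answer: REACHABLE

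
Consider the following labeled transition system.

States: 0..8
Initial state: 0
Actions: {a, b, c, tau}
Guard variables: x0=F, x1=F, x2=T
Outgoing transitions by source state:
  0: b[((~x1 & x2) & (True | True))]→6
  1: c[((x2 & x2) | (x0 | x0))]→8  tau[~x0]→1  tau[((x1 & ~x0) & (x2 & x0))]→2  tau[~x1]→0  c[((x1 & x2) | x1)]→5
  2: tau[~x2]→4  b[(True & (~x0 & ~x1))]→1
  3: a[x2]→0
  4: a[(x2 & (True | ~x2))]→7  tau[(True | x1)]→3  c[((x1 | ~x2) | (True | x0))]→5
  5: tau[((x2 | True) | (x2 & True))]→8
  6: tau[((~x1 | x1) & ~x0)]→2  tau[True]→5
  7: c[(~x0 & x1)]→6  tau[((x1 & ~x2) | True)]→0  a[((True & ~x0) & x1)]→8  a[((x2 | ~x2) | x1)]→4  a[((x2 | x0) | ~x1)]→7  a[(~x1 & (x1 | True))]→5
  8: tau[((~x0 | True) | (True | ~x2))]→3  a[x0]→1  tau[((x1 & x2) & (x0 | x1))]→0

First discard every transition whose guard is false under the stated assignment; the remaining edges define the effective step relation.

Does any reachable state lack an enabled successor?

Reach set: {0,1,2,3,5,6,8}
  0: b→6  [1 out]
  1: c→8  tau→0  tau→1  [3 out]
  2: b→1  [1 out]
  3: a→0  [1 out]
  5: tau→8  [1 out]
  6: tau→2  tau→5  [2 out]
  8: tau→3  [1 out]

Answer: DEADLOCK-FREE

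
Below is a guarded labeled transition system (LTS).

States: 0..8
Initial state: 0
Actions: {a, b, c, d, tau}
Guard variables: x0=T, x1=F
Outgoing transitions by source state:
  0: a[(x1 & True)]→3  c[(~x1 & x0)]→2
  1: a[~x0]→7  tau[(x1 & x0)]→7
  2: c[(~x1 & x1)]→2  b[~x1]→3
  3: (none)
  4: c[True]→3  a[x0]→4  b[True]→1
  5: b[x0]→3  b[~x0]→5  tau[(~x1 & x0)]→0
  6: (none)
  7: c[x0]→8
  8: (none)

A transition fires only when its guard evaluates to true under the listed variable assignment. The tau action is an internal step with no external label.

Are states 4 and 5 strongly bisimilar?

Compute ~ classes (split until stable):
  π0 = {{0,1,2,3,4,5,6,7,8}}
  π1 = {{0,7},{1,3,6,8},{2},{4},{5}}
  π2 = {{0},{1,3,6,8},{2},{4},{5},{7}}
Fixed point at round 3; 6 class(es).
class of 4: {4}; class of 5: {5}

Answer: NOT BISIMILAR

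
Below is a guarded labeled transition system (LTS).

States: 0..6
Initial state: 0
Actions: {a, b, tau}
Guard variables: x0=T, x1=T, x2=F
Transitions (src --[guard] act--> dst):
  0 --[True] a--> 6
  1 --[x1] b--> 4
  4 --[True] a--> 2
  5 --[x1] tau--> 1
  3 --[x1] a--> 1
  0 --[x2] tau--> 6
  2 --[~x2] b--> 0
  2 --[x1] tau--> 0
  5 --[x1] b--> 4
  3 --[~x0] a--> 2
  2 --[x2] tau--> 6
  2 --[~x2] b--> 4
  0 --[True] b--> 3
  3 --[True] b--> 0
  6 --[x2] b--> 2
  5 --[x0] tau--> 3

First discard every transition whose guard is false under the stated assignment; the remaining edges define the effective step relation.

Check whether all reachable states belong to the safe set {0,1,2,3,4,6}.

Answer: INVARIANT HOLDS

Analysis:
Inv-set: {0,1,2,3,4,6}
Reach set: {0,1,2,3,4,6}
  0: safe
  1: safe
  2: safe
  3: safe
  4: safe
  6: safe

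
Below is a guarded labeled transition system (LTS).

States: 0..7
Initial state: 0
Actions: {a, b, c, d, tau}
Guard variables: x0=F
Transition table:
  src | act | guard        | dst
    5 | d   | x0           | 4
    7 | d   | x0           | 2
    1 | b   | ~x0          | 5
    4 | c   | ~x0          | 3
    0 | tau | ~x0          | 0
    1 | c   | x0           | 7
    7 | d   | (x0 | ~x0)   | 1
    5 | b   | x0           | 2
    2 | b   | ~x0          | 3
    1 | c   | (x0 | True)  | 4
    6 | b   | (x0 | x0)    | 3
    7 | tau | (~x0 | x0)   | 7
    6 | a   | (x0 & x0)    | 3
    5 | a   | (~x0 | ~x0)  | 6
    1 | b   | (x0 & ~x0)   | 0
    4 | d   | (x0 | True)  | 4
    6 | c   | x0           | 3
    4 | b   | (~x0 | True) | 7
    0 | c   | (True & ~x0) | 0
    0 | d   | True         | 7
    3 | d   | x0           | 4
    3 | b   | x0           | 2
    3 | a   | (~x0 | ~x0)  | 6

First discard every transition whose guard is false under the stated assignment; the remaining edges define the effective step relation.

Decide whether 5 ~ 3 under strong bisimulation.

Compute ~ classes (split until stable):
  round 0: {{0,1,2,3,4,5,6,7}}
  round 1: {{0},{1},{2},{3,5},{4},{6},{7}}
Fixed point at round 2; 7 class(es).
[5]={3,5}  [3]={3,5}

Answer: BISIMILAR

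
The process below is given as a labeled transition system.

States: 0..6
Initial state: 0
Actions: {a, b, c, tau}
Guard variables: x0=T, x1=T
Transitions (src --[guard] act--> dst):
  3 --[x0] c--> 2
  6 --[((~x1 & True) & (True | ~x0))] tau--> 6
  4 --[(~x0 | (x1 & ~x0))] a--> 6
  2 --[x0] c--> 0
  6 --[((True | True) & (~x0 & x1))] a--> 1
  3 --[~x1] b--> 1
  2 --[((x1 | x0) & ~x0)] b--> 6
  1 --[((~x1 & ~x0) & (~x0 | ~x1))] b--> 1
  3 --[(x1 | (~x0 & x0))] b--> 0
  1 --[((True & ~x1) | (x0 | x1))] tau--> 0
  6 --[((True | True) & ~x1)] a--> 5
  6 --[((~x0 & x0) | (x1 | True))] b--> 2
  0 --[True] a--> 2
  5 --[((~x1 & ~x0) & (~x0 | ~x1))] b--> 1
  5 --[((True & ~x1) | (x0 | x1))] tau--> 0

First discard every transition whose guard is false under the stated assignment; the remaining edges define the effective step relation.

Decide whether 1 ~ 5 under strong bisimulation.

Compute ~ classes (split until stable):
  round 0: {{0,1,2,3,4,5,6}}
  round 1: {{0},{1,5},{2},{3},{4},{6}}
6 equivalence class(es) (converged in 2)
class of 1: {1,5}; class of 5: {1,5}

Answer: BISIMILAR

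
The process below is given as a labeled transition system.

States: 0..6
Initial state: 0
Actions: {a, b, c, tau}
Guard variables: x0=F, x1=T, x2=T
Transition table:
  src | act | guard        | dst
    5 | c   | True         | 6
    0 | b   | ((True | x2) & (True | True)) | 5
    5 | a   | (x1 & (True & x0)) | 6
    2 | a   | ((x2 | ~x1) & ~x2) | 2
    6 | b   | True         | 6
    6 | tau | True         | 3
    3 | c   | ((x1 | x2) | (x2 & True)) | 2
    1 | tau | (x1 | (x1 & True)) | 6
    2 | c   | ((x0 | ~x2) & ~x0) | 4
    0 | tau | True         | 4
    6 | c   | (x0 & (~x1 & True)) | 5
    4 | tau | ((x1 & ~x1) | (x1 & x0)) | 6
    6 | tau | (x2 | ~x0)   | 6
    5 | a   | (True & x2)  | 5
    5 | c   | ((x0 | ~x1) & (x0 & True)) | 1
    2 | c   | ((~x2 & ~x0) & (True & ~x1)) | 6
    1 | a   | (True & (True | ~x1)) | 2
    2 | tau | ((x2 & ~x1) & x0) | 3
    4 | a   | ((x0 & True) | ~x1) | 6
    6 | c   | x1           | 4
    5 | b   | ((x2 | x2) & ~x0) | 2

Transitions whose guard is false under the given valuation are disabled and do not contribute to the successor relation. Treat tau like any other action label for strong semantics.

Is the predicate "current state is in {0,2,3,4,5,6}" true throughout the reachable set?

Safe = {0,2,3,4,5,6}
R = {0,2,3,4,5,6}
  0: ✓
  2: ✓
  3: ✓
  4: ✓
  5: ✓
  6: ✓

Answer: INVARIANT HOLDS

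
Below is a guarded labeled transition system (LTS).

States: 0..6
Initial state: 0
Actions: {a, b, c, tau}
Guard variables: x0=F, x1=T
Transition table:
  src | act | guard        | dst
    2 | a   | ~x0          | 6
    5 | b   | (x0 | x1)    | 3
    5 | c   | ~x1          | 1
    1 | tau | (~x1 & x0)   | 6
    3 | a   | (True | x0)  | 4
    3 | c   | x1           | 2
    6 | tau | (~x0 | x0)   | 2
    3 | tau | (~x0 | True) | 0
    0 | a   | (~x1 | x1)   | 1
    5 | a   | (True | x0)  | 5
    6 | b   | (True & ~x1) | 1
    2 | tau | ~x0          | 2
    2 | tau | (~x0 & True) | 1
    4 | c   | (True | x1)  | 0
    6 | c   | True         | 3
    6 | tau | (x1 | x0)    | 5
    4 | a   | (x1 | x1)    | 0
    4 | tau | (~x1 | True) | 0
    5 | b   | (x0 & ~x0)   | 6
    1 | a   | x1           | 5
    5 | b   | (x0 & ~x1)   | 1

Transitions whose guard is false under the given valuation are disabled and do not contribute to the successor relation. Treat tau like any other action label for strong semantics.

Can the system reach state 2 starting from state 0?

Answer: REACHABLE

Working:
After dropping false guards: 16 live edges.
L0 = {0}
L1 = {1}  total {0,1}
L2 = {5}  total {0,1,5}
L3 = {3}  total {0,1,3,5}
L4 = {2,4}  total {0,1,2,3,4,5}
L5 = {6}  total {0,1,2,3,4,5,6}
Reachable = {0,1,2,3,4,5,6}
trace reaching 2: a·a·b·c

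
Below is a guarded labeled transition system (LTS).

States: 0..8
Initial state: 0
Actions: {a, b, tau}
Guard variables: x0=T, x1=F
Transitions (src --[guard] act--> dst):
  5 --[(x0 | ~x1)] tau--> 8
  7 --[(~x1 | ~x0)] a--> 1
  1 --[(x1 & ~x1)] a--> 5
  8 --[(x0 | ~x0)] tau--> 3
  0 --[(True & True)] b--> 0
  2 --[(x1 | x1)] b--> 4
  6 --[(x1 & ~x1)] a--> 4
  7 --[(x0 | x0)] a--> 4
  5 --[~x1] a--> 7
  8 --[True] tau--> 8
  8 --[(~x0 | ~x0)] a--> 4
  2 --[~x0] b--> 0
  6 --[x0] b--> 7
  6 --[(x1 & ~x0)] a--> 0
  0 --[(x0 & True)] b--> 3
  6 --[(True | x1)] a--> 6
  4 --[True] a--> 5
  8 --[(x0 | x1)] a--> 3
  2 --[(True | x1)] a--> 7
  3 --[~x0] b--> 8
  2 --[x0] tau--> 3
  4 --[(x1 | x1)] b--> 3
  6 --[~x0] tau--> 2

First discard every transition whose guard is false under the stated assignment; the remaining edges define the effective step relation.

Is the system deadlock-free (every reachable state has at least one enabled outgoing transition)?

Reachable = {0,3}
  0: b→0  b→3  [2 out]
  3: ∅  [deadlock]
Path to 3: b

Answer: DEADLOCK at state 3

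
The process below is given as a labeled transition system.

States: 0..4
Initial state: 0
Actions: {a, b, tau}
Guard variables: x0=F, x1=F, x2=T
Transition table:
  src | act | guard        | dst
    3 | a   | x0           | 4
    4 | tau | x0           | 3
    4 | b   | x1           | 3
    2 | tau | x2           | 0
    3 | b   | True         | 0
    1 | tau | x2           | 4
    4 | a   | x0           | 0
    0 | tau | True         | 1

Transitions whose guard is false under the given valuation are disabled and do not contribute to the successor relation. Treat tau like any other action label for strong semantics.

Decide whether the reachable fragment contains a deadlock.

Reachable = {0,1,4}
  0: tau→1  [1 out]
  1: tau→4  [1 out]
  4: ∅  [no exit]
Path to 4: tau·tau

Answer: DEADLOCK at state 4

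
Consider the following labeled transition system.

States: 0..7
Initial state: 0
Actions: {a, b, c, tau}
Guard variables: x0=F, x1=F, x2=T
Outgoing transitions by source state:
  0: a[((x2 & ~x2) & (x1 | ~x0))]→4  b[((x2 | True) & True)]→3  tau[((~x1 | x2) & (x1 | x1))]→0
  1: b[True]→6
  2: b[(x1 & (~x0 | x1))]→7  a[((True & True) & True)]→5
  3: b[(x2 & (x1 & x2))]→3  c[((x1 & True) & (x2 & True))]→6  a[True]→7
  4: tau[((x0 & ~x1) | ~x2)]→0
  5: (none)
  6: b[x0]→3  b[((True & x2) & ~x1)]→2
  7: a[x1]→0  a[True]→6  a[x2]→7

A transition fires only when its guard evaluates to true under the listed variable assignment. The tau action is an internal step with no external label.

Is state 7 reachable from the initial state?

Guard filter leaves 7 enabled edge(s).
depth 0: {0}
depth 1: {3}  cumulative {0,3}
depth 2: {7}  cumulative {0,3,7}
depth 3: {6}  cumulative {0,3,6,7}
depth 4: {2}  cumulative {0,2,3,6,7}
depth 5: {5}  cumulative {0,2,3,5,6,7}
R = {0,2,3,5,6,7}
trace reaching 7: b·a

Answer: REACHABLE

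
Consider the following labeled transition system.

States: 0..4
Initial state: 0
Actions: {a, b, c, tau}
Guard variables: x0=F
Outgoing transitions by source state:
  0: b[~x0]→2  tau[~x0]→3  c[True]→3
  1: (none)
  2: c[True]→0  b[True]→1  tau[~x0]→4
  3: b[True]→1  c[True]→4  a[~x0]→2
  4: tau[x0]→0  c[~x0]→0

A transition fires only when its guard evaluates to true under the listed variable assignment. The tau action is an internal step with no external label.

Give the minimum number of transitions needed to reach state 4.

Layered search for 4:
  L0 = {0}
  L1 = {2,3}
  L2 = {1,4}
first hit 4 at d=2 via b·tau

Answer: 2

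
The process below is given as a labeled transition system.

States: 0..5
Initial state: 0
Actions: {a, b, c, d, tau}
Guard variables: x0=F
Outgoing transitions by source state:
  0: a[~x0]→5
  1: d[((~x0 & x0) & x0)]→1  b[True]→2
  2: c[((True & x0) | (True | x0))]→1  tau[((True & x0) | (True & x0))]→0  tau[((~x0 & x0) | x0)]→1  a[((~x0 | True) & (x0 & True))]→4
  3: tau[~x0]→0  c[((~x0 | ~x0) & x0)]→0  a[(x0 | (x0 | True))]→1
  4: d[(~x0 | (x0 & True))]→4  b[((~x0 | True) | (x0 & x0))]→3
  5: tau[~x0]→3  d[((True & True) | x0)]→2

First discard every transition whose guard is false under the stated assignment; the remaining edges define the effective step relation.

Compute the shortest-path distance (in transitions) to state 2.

Layered search for 2:
  Layer 0: {0}
  Layer 1: {5}
  Layer 2: {2,3}
first hit 2 at d=2 via a·d

Answer: 2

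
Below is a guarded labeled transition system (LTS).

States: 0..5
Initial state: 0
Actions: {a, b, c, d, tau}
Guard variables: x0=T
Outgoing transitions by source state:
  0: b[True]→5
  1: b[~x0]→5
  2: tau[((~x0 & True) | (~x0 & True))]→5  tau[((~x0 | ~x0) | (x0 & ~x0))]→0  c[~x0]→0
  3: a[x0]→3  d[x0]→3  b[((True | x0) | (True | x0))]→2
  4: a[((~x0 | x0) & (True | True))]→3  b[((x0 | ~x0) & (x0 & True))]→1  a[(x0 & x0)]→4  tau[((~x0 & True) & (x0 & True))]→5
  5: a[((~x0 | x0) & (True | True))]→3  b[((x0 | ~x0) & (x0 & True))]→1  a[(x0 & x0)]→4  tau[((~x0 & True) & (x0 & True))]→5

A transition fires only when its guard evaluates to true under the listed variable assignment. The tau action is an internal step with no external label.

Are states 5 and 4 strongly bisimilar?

Compute ~ classes (split until stable):
  round 0: {{0,1,2,3,4,5}}
  round 1: {{0},{1,2},{3},{4,5}}
Fixed point at round 2; 4 class(es).
[5]={4,5}  [4]={4,5}

Answer: BISIMILAR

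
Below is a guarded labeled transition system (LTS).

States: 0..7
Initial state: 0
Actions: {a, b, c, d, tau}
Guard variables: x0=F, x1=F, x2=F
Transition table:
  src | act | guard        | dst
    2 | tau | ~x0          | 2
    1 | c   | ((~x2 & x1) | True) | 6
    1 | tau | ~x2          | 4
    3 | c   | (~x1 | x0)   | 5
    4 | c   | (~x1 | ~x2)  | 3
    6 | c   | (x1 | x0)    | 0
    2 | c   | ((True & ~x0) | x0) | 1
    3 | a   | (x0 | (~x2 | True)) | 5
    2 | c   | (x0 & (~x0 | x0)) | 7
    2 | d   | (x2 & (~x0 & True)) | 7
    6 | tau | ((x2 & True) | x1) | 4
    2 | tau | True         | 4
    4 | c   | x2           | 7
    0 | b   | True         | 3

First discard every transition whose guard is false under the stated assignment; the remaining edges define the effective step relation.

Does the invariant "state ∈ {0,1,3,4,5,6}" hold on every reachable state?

Answer: INVARIANT HOLDS

Trace:
Safe = {0,1,3,4,5,6}
Reach set: {0,3,5}
  0: ok
  3: ok
  5: ok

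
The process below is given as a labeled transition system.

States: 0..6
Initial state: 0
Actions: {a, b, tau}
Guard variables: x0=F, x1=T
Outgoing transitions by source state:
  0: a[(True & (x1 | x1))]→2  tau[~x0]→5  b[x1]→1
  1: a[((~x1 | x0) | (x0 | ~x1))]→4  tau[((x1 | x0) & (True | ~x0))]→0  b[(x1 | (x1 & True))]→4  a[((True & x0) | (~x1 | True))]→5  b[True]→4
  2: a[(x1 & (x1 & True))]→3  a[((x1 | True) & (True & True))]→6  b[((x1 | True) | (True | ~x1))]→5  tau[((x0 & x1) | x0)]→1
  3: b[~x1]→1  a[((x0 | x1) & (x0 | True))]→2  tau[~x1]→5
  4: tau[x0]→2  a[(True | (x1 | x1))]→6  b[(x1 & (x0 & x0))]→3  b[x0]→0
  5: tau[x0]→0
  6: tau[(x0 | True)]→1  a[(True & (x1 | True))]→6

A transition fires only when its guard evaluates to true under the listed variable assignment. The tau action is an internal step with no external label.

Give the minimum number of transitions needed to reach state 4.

BFS to 4:
  Layer 0: {0}
  Layer 1: {1,2,5}
  Layer 2: {3,4,6}
first hit 4 at d=2 via b·b

Answer: 2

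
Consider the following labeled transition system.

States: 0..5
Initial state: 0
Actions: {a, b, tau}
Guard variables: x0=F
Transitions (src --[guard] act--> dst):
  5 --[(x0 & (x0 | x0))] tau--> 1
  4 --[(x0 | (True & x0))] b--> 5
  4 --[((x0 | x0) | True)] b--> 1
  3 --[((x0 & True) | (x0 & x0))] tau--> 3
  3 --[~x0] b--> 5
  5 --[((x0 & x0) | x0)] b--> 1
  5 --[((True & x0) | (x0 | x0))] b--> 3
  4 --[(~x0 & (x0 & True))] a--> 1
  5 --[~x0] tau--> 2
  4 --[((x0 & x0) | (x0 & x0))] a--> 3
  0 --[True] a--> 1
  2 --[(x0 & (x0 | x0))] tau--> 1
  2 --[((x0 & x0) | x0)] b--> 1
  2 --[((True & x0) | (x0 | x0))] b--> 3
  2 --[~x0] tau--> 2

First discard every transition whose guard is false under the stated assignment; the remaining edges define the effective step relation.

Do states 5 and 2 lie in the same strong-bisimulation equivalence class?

Answer: BISIMILAR

Trace:
Compute ~ classes (split until stable):
  P[0] = {{0,1,2,3,4,5}}
  P[1] = {{0},{1},{2,5},{3,4}}
  P[2] = {{0},{1},{2,5},{3},{4}}
5 equivalence class(es) (converged in 3)
class of 5: {2,5}; class of 2: {2,5}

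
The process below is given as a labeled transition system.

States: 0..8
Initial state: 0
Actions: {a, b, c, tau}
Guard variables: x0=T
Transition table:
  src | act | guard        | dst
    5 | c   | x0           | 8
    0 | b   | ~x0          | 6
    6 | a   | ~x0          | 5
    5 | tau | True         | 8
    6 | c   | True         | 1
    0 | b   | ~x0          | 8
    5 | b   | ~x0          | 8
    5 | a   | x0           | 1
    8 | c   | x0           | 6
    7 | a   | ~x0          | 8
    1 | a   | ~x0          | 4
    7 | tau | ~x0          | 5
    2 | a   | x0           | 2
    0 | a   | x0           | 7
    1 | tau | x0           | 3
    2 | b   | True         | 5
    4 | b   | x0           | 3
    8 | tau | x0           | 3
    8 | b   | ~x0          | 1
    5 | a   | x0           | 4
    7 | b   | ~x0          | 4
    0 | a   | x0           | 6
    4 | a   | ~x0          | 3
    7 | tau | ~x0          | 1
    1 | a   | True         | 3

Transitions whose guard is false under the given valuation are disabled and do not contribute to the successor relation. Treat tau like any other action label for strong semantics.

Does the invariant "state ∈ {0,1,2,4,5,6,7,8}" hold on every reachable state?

Inv-set: {0,1,2,4,5,6,7,8}
R = {0,1,3,6,7}
  0: ok
  1: ok
  3: outside
  6: ok
  7: ok
counterexample path to 3: a·c·tau

Answer: INVARIANT VIOLATED at state 3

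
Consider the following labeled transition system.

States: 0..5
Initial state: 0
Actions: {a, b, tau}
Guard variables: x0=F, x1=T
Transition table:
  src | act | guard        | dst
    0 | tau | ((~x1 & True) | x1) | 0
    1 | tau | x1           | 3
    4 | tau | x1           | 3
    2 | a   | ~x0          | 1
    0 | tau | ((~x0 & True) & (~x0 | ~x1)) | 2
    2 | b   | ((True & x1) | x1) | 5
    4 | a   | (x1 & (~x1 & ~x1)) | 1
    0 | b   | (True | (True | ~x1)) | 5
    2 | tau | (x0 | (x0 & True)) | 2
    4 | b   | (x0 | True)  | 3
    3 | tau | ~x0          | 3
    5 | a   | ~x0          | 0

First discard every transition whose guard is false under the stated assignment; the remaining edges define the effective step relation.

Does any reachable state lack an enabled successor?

Reach set: {0,1,2,3,5}
  0: b→5  tau→0  tau→2  [3 exit(s)]
  1: tau→3  [1 exit(s)]
  2: a→1  b→5  [2 exit(s)]
  3: tau→3  [1 exit(s)]
  5: a→0  [1 exit(s)]

Answer: DEADLOCK-FREE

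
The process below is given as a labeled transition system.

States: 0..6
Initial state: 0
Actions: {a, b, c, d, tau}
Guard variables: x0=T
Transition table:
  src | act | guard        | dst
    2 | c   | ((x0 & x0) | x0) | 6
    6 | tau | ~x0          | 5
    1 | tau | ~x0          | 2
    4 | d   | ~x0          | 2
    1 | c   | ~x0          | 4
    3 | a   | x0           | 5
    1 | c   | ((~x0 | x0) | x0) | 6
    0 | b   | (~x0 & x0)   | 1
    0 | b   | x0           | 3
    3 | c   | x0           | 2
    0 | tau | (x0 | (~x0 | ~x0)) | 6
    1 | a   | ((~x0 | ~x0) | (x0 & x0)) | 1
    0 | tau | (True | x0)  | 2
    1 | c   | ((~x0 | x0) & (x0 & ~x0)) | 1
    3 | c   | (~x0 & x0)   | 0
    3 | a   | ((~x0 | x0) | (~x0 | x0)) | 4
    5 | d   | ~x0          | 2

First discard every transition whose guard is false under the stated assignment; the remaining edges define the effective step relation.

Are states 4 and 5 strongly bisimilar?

Refine partition for ~:
  P[0] = {{0,1,2,3,4,5,6}}
  P[1] = {{0},{1,3},{2},{4,5,6}}
  P[2] = {{0},{1},{2},{3},{4,5,6}}
stable after 3 split(s): 5 block(s)
class of 4: {4,5,6}; class of 5: {4,5,6}

Answer: BISIMILAR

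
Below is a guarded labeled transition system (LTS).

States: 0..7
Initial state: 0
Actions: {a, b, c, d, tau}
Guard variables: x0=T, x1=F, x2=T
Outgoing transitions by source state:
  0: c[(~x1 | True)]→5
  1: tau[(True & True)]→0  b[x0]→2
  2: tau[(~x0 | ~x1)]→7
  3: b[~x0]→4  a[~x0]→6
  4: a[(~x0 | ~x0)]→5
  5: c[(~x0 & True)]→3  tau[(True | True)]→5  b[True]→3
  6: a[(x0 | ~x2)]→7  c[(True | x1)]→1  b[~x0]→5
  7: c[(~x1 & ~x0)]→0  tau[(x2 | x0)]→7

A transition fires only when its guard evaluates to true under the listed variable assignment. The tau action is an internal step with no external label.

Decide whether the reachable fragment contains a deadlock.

Answer: DEADLOCK at state 3

Working:
Reachable = {0,3,5}
  0: c→5  [deg 1]
  3: ∅  [deadlock]
  5: b→3  tau→5  [deg 2]
witness 3: c·b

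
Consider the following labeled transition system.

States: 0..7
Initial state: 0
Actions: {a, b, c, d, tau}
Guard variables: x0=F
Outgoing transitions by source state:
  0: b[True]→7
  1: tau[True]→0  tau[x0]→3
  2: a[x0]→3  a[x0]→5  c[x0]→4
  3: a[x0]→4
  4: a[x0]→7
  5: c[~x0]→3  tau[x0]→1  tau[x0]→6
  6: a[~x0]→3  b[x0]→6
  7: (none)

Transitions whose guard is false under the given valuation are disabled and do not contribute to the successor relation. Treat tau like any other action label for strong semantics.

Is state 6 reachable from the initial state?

Answer: UNREACHABLE

Analysis:
4 transition(s) survive guard evaluation.
depth 0: {0}
depth 1: {7}  cumulative {0,7}
Reach set: {0,7}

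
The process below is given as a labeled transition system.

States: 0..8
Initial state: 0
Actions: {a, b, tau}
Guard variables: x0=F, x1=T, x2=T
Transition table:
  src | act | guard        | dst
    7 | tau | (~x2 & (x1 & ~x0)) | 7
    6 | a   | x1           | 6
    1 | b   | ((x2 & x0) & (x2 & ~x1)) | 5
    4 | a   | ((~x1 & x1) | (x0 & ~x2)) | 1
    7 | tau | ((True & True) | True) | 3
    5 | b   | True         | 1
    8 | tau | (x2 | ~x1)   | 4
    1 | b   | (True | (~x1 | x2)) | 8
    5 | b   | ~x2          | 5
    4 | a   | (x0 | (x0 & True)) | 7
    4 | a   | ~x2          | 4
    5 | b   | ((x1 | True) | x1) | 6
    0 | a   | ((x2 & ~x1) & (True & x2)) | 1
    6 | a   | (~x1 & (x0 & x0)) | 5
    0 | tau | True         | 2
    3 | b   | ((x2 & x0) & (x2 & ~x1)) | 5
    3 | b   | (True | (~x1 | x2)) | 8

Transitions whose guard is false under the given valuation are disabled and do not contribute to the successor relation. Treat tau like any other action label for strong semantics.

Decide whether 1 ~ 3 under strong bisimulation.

Answer: BISIMILAR

Analysis:
Bisimulation quotient by refinement:
  π0 = {{0,1,2,3,4,5,6,7,8}}
  π1 = {{0,7,8},{1,3,5},{2,4},{6}}
  π2 = {{0,8},{1,3},{2,4},{5},{6},{7}}
Fixed point at round 3; 6 class(es).
[1]={1,3}  [3]={1,3}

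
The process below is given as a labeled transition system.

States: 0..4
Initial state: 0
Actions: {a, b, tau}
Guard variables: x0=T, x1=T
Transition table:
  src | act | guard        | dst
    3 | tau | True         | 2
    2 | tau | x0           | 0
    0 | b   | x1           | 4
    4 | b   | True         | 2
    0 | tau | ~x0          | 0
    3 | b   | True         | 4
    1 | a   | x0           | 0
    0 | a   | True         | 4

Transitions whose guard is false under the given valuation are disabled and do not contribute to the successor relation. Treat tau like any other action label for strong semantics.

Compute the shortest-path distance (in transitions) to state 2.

Answer: 2

Analysis:
BFS to 2:
  L0 = {0}
  L1 = {4}
  L2 = {2}
first hit 2 at d=2 via a·b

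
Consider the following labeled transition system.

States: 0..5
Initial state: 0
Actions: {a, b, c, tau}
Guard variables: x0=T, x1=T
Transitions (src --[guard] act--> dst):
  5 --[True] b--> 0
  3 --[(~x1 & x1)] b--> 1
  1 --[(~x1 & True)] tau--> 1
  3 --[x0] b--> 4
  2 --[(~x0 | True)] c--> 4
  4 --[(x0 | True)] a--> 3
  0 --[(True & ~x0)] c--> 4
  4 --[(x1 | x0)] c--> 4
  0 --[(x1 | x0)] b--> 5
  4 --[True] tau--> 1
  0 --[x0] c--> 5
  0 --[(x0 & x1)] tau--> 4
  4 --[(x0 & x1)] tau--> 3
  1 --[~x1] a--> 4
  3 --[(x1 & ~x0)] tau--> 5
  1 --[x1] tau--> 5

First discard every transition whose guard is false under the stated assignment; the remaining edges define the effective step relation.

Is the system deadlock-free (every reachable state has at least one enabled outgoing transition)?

Reachable = {0,1,3,4,5}
  0: b→5  c→5  tau→4  [deg 3]
  1: tau→5  [deg 1]
  3: b→4  [deg 1]
  4: a→3  c→4  tau→1  tau→3  [deg 4]
  5: b→0  [deg 1]

Answer: DEADLOCK-FREE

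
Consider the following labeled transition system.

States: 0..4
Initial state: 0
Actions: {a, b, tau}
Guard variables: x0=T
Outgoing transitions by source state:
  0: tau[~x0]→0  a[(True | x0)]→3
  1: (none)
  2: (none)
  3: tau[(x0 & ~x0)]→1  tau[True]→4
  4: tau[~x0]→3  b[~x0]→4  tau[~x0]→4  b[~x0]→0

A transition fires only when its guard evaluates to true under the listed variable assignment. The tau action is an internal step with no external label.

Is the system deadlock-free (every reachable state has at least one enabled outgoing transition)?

Answer: DEADLOCK at state 4

Trace:
Reach set: {0,3,4}
  0: a→3  [1 out]
  3: tau→4  [1 out]
  4: ∅  [no exit]
Path to 4: a·tau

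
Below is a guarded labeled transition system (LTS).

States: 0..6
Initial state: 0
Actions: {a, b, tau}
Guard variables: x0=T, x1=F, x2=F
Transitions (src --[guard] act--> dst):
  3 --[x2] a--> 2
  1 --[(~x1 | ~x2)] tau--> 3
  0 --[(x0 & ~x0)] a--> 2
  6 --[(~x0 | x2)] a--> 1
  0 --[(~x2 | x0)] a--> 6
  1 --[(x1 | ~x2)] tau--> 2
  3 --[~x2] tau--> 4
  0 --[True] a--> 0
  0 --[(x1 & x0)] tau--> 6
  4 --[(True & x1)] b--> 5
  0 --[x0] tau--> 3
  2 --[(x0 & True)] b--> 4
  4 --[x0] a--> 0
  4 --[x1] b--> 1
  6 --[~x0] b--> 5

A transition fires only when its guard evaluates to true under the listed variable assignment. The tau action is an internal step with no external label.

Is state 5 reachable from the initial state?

Answer: UNREACHABLE

Analysis:
8 transition(s) survive guard evaluation.
L0 = {0}
L1 = {3,6}  cumulative {0,3,6}
L2 = {4}  cumulative {0,3,4,6}
Reach set: {0,3,4,6}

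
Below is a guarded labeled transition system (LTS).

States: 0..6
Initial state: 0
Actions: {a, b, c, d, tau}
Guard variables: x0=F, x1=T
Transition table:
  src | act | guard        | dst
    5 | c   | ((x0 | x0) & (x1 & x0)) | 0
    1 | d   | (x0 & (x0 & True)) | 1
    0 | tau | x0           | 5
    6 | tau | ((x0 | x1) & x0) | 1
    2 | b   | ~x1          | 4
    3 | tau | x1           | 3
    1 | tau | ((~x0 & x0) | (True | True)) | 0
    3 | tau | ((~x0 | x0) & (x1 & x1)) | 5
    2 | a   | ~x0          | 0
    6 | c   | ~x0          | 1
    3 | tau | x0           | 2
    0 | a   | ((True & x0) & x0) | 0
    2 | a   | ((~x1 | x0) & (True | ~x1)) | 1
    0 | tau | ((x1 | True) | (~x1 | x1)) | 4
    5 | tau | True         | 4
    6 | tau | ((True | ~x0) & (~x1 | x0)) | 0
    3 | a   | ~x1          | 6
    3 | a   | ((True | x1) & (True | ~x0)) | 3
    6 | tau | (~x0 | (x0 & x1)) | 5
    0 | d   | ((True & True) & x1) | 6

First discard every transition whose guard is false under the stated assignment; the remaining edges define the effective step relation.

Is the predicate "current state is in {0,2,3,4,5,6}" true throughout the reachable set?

Inv-set: {0,2,3,4,5,6}
Reachable = {0,1,4,5,6}
  0: safe
  1: ✗ unsafe
  4: safe
  5: safe
  6: safe
witness against invariant: d·c → 1

Answer: INVARIANT VIOLATED at state 1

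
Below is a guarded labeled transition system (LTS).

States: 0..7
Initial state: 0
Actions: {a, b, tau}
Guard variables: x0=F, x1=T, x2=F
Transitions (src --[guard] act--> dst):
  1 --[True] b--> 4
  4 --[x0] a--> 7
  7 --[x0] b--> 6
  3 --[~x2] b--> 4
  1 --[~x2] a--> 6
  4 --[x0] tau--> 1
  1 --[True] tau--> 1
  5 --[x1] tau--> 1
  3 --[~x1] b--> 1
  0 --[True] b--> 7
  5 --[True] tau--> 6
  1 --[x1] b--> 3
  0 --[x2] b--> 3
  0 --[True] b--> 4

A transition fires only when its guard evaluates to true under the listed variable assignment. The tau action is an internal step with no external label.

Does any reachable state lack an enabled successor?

Answer: DEADLOCK at state 4

Analysis:
R = {0,4,7}
  0: b→4  b→7  [2 out]
  4: ∅  [no exit]
  7: ∅  [no exit]
witness 4: b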